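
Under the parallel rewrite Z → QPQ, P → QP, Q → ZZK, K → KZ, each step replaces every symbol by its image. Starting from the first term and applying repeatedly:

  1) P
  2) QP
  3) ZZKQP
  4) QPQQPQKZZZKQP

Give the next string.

ZZKQPZZKZZKQPZZKKZQPQQPQQPQKZZZKQP

Replace each of the 13 characters of QPQQPQKZZZKQP in place — ZZK QP ZZK ZZK QP ZZK KZ QPQ QPQ QPQ KZ ZZK QP — and concatenate.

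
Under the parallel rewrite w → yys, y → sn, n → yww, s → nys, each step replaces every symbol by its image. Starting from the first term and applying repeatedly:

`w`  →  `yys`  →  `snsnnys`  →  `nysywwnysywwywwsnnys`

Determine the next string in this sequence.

Rewriting the 20 symbols of nysywwnysywwywwsnnys one by one yields yww sn nys sn yys yys yww sn nys sn yys yys sn yys yys nys yww yww sn nys; concatenated:

ywwsnnyssnyysyysywwsnnyssnyysyyssnyysyysnysywwywwsnnys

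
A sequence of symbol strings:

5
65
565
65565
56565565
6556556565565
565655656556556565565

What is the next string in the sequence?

Each term (from the third on) is the two preceding terms concatenated in order: term 3 = 5·65 = 565.
The next term joins 6556556565565 and 565655656556556565565.

6556556565565565655656556556565565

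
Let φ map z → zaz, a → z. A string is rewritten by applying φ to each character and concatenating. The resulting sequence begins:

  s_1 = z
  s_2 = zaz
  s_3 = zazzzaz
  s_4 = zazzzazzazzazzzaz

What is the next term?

Rewriting the 17 symbols of zazzzazzazzazzzaz one by one yields zaz z zaz zaz zaz z zaz zaz z zaz zaz z zaz zaz zaz z zaz; concatenated:

zazzzazzazzazzzazzazzzazzazzzazzazzazzzaz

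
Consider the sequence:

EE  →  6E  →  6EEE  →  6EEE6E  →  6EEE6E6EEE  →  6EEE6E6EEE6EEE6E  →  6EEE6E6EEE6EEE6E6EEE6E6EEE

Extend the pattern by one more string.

Each term (from the third on) is the previous term followed by the one before it: term 3 = 6E·EE = 6EEE.
So term 8 is 6EEE6E6EEE6EEE6E6EEE6E6EEE·6EEE6E6EEE6EEE6E.

6EEE6E6EEE6EEE6E6EEE6E6EEE6EEE6E6EEE6EEE6E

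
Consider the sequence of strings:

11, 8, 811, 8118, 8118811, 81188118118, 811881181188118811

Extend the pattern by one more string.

From term 3 onward, concatenate the last term with the second-to-last: 8·11 = 811, 811·8 = 8118, …
Continuing: 811881181188118811 · 81188118118 gives term 8.

81188118118811881181188118118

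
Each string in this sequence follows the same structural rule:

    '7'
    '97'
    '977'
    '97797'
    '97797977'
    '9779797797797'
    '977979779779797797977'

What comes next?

From term 3 onward, concatenate the last term with the second-to-last: 97·7 = 977, 977·97 = 97797, …
So term 8 is 977979779779797797977·9779797797797.

9779797797797977979779779797797797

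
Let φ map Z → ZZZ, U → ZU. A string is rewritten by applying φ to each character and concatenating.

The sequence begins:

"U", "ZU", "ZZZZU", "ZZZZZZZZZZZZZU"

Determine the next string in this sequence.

φ(ZZZZZZZZZZZZZU) expands symbol-by-symbol to ZZZ ZZZ ZZZ ZZZ ZZZ ZZZ ZZZ ZZZ ZZZ ZZZ ZZZ ZZZ ZZZ ZU; joining the 14 pieces gives the next term.

ZZZZZZZZZZZZZZZZZZZZZZZZZZZZZZZZZZZZZZZZU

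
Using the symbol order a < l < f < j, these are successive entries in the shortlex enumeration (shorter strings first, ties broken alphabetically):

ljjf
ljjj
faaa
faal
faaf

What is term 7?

fala

Continuing the enumeration 2 steps past faaf: faaf → faaj → (answer).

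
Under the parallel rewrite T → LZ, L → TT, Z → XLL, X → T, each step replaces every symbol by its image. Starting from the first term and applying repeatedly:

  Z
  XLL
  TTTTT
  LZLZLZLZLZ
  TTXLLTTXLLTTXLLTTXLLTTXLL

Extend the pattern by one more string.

Applying the rule to each of the 25 symbols of TTXLLTTXLLTTXLLTTXLLTTXLL gives the pieces LZ LZ T TT TT LZ LZ T TT TT LZ LZ T TT TT LZ LZ T TT TT LZ LZ T TT TT, which concatenate to the answer.

LZLZTTTTTLZLZTTTTTLZLZTTTTTLZLZTTTTTLZLZTTTTT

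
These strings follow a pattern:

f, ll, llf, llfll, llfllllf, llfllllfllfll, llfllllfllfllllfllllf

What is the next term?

llfllllfllfllllfllllfllfllllfllfll

From term 3 onward, concatenate the last term with the second-to-last: ll·f = llf, llf·ll = llfll, …
The next term joins llfllllfllfllllfllllf and llfllllfllfll.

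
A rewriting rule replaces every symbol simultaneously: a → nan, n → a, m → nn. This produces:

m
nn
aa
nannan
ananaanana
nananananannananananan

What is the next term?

ananananananananananaanananananananananana

φ(nananananannananananan) expands symbol-by-symbol to a nan a nan a nan a nan a nan a a nan a nan a nan a nan a nan a; joining the 22 pieces gives the next term.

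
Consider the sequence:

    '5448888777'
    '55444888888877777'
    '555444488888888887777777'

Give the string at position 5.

55555444444888888888888888877777777777

Reading off run lengths: 5 runs 1, 2, 3; 4 runs 2, 3, 4; 8 runs 4, 7, 10; 7 runs 3, 5, 7 — each is linear in n (n = 1, 2, …).
At n = 5 the blocks have lengths 5, 6, 16, 11.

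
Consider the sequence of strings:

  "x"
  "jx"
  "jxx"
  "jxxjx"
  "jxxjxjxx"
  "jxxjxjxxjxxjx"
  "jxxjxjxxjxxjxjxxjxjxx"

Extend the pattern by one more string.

jxxjxjxxjxxjxjxxjxjxxjxxjxjxxjxxjx

This is a Fibonacci-style word recurrence s(k) = s(k−1)·s(k−2): e.g. jx·x = jxx.
The next term joins jxxjxjxxjxxjxjxxjxjxx and jxxjxjxxjxxjx.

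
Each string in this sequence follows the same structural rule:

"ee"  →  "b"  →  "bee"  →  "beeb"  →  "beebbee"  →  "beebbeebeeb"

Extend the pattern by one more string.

This is a Fibonacci-style word recurrence s(k) = s(k−1)·s(k−2): e.g. b·ee = bee.
So term 7 is beebbeebeeb·beebbee.

beebbeebeebbeebbee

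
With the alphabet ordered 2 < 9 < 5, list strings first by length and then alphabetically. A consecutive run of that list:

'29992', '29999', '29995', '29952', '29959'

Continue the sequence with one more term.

Treat 29959 as a base-3 numeral over the given alphabet and add one, carrying through any trailing 5's.

29955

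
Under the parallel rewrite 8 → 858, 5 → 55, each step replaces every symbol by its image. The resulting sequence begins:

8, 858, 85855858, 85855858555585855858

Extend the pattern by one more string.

Rewriting the 20 symbols of 85855858555585855858 one by one yields 858 55 858 55 55 858 55 858 55 55 55 55 858 55 858 55 55 858 55 858; concatenated:

858558585555858558585555555585855858555585855858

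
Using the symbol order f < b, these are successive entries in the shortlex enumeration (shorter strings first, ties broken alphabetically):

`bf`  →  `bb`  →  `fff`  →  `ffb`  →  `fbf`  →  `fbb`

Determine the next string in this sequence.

Find the rightmost character of fbb below b, bump it to the next letter, and reset everything to its right to f.

bff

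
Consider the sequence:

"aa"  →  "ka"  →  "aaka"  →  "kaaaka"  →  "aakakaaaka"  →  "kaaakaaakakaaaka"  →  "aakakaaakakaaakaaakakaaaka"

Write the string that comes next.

kaaakaaakakaaakaaakakaaakakaaakaaakakaaaka

From term 3 onward, concatenate the second-to-last term with the last: aa·ka = aaka, ka·aaka = kaaaka, …
So term 8 is kaaakaaakakaaaka·aakakaaakakaaakaaakakaaaka.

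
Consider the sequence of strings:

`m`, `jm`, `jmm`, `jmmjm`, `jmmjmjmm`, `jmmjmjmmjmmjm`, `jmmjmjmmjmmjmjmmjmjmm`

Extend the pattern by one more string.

This is a Fibonacci-style word recurrence s(k) = s(k−1)·s(k−2): e.g. jm·m = jmm.
Continuing: jmmjmjmmjmmjmjmmjmjmm · jmmjmjmmjmmjm gives term 8.

jmmjmjmmjmmjmjmmjmjmmjmmjmjmmjmmjm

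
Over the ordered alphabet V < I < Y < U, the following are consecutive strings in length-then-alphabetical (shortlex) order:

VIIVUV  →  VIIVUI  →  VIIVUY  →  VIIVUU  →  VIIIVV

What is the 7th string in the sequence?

Advancing 2 positions from VIIIVV through VIIIVV → VIIIVI reaches term 7.

VIIIVY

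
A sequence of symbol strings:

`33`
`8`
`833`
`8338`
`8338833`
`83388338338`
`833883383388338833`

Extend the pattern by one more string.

Each term (from the third on) is the previous term followed by the one before it: term 3 = 8·33 = 833.
The next term joins 833883383388338833 and 83388338338.

83388338338833883383388338338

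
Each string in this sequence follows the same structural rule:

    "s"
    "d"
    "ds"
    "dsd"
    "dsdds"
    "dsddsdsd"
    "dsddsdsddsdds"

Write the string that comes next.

dsddsdsddsddsdsddsdsd

This is a Fibonacci-style word recurrence s(k) = s(k−1)·s(k−2): e.g. d·s = ds.
Continuing: dsddsdsddsdds · dsddsdsd gives term 8.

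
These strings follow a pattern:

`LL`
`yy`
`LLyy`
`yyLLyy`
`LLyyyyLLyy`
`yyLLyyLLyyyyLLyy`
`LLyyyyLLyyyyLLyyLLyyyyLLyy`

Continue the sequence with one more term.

yyLLyyLLyyyyLLyyLLyyyyLLyyyyLLyyLLyyyyLLyy

From term 3 onward, concatenate the second-to-last term with the last: LL·yy = LLyy, yy·LLyy = yyLLyy, …
So term 8 is yyLLyyLLyyyyLLyy·LLyyyyLLyyyyLLyyLLyyyyLLyy.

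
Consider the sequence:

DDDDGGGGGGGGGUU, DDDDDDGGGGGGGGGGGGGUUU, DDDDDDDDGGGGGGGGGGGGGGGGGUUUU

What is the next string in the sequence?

DDDDDDDDDDGGGGGGGGGGGGGGGGGGGGGUUUUU

Each string has the form D^{2n} G^{4n+1} U^{n}, where the shown terms are n = 2, 3, 4.
At n = 5 the blocks have lengths 10, 21, 5.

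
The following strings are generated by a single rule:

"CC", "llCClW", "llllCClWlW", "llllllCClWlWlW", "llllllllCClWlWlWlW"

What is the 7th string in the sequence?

llllllllllllCClWlWlWlWlWlW

s(k+1) = ll·s(k)·lW, so each term gains ll as a prefix and lW as a suffix.
From llllllllCClWlWlWlW, 2 further steps: llllllllCClWlWlWlW → llllllllllCClWlWlWlWlW → (answer).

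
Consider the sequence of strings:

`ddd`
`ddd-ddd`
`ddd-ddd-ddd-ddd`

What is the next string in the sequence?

Each string is two copies of the previous one joined by '-'.
One more doubling of ddd-ddd-ddd-ddd gives the answer.

ddd-ddd-ddd-ddd-ddd-ddd-ddd-ddd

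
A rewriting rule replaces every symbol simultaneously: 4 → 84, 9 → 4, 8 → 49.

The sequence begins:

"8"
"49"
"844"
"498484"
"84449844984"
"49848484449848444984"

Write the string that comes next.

8444984498449848484449844984848444984

φ(49848484449848444984) expands symbol-by-symbol to 84 4 49 84 49 84 49 84 84 84 4 49 84 49 84 84 84 4 49 84; joining the 20 pieces gives the next term.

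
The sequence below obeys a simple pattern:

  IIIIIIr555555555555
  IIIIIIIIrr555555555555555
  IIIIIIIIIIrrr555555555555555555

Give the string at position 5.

IIIIIIIIIIIIIIrrrrr555555555555555555555555

Term n consists of 2n I's, followed by n-2 r's, followed by 3n+3 5's, where the shown terms are n = 3, 4, 5.
For term 5, n = 7, so the run lengths are 14, 5, 24.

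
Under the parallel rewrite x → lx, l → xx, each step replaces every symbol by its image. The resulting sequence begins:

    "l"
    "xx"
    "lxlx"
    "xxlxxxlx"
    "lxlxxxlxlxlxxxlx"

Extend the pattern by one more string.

Rewriting the 16 symbols of lxlxxxlxlxlxxxlx one by one yields xx lx xx lx lx lx xx lx xx lx xx lx lx lx xx lx; concatenated:

xxlxxxlxlxlxxxlxxxlxxxlxlxlxxxlx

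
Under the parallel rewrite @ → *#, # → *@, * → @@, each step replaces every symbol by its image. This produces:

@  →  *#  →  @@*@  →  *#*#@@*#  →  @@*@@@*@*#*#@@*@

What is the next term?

Rewriting the 16 symbols of @@*@@@*@*#*#@@*@ one by one yields *# *# @@ *# *# *# @@ *# @@ *@ @@ *@ *# *# @@ *#; concatenated:

*#*#@@*#*#*#@@*#@@*@@@*@*#*#@@*#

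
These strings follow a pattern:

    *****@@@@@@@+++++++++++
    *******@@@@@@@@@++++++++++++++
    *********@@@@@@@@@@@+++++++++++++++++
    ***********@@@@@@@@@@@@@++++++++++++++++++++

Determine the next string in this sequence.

Reading off run lengths: * runs 5, 7, 9, 11; @ runs 7, 9, 11, 13; + runs 11, 14, 17, 20 — each is linear in n, where the shown terms are n = 3, 4, 5, 6.
At n = 7 the blocks have lengths 13, 15, 23.

*************@@@@@@@@@@@@@@@+++++++++++++++++++++++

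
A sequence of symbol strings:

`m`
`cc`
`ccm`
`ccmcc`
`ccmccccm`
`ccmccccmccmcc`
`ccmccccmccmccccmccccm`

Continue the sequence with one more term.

ccmccccmccmccccmccccmccmccccmccmcc

From term 3 onward, concatenate the last term with the second-to-last: cc·m = ccm, ccm·cc = ccmcc, …
Continuing: ccmccccmccmccccmccccm · ccmccccmccmcc gives term 8.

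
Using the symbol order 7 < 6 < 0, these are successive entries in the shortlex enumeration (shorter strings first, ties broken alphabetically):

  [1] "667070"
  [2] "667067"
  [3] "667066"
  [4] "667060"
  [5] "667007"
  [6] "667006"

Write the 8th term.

666777

Advancing 2 positions from 667006 through 667006 → 667000 reaches term 8.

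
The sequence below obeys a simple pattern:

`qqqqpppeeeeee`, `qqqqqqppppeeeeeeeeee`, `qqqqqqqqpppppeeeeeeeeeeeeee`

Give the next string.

Each string has the form q^{2n+2} p^{n+2} e^{4n+2} (n = 1, 2, …).
For the next term, n = 4, so the run lengths are 10, 6, 18.

qqqqqqqqqqppppppeeeeeeeeeeeeeeeeee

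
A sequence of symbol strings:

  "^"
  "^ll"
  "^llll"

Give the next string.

^llllll

The strings grow by a fixed suffix ll each time.
One more step from ^llll gives the answer.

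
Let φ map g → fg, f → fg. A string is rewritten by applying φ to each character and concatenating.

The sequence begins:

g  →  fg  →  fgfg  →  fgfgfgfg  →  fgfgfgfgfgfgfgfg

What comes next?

Rewriting the 16 symbols of fgfgfgfgfgfgfgfg one by one yields fg fg fg fg fg fg fg fg fg fg fg fg fg fg fg fg; concatenated:

fgfgfgfgfgfgfgfgfgfgfgfgfgfgfgfg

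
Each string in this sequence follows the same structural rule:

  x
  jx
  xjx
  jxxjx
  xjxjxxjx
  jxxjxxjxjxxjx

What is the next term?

xjxjxxjxjxxjxxjxjxxjx

From term 3 onward, concatenate the second-to-last term with the last: x·jx = xjx, jx·xjx = jxxjx, …
Continuing: xjxjxxjx · jxxjxxjxjxxjx gives term 7.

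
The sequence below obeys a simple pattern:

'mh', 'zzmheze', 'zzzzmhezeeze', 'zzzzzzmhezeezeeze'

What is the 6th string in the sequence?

Every step adds zz to the front and eze to the end of the previous string.
From zzzzzzmhezeezeeze, 2 further steps: zzzzzzmhezeezeeze → zzzzzzzzmhezeezeezeeze → (answer).

zzzzzzzzzzmhezeezeezeezeeze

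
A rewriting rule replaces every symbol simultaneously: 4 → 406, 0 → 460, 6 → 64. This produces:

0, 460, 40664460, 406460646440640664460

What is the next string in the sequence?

Applying the rule to each of the 21 symbols of 406460646440640664460 gives the pieces 406 460 64 406 64 460 64 406 64 406 406 460 64 406 460 64 64 406 406 64 460, which concatenate to the answer.

4064606440664460644066440640646064406460646440640664460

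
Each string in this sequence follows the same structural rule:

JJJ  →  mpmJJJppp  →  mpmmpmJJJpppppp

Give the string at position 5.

s(k+1) = mpm·s(k)·ppp, so each term gains mpm as a prefix and ppp as a suffix.
From mpmmpmJJJpppppp, 2 further steps: mpmmpmJJJpppppp → mpmmpmmpmJJJppppppppp → (answer).

mpmmpmmpmmpmJJJpppppppppppp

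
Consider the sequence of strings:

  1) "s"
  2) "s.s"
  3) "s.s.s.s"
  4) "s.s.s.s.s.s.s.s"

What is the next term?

Every step duplicates the string with '.' between the halves.
Doubling s.s.s.s.s.s.s.s with '.' between the halves:

s.s.s.s.s.s.s.s.s.s.s.s.s.s.s.s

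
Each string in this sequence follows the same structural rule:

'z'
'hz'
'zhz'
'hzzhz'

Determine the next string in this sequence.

zhzhzzhz

Each term (from the third on) is the two preceding terms concatenated in order: term 3 = z·hz = zhz.
The next term joins zhz and hzzhz.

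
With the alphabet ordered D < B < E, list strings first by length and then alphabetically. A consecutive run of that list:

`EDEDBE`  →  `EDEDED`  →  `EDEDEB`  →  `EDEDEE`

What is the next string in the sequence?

Treat EDEDEE as a base-3 numeral over the given alphabet and add one, carrying through any trailing E's.

EDEBDD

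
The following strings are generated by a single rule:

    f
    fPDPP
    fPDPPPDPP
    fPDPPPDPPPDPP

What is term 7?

The strings grow by a fixed suffix PDPP each time.
From fPDPPPDPPPDPP, 3 further steps: fPDPPPDPPPDPP → fPDPPPDPPPDPPPDPP → fPDPPPDPPPDPPPDPPPDPP → (answer).

fPDPPPDPPPDPPPDPPPDPPPDPP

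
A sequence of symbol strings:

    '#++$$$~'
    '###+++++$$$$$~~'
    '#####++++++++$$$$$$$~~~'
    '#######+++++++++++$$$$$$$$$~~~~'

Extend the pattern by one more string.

Reading off run lengths: # runs 1, 3, 5, 7; + runs 2, 5, 8, 11; $ runs 3, 5, 7, 9; ~ runs 1, 2, 3, 4 — each is linear in n (n = 1, 2, …).
For the next term, n = 5, so the run lengths are 9, 14, 11, 5.

#########++++++++++++++$$$$$$$$$$$~~~~~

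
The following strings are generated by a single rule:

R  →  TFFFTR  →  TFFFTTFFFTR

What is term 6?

Each term is the previous one with TFFFT prepended.
From TFFFTTFFFTR, 3 further steps: TFFFTTFFFTR → TFFFTTFFFTTFFFTR → TFFFTTFFFTTFFFTTFFFTR → (answer).

TFFFTTFFFTTFFFTTFFFTTFFFTR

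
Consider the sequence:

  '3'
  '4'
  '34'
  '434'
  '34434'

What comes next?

This is a Fibonacci-style word recurrence s(k) = s(k−2)·s(k−1): e.g. 3·4 = 34.
Continuing: 434 · 34434 gives term 6.

43434434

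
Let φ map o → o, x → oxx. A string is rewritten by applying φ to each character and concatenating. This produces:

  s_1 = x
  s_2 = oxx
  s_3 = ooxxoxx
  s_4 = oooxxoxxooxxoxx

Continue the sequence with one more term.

Rewriting the 15 symbols of oooxxoxxooxxoxx one by one yields o o o oxx oxx o oxx oxx o o oxx oxx o oxx oxx; concatenated:

ooooxxoxxooxxoxxoooxxoxxooxxoxx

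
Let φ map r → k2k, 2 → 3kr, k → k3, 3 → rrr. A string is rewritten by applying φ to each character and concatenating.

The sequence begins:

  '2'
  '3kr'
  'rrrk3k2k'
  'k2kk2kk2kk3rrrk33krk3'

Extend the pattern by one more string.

φ(k2kk2kk2kk3rrrk33krk3) expands symbol-by-symbol to k3 3kr k3 k3 3kr k3 k3 3kr k3 k3 rrr k2k k2k k2k k3 rrr rrr k3 k2k k3 rrr; joining the 21 pieces gives the next term.

k33krk3k33krk3k33krk3k3rrrk2kk2kk2kk3rrrrrrk3k2kk3rrr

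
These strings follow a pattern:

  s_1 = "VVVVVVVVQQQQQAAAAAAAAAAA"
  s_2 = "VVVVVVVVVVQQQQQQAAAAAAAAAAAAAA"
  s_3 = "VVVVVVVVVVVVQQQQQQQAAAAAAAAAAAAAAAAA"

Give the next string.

The n-th term is 2n+2 V's then n+2 Q's then 3n+2 A's, where the shown terms are n = 3, 4, 5.
At n = 6 the blocks have lengths 14, 8, 20.

VVVVVVVVVVVVVVQQQQQQQQAAAAAAAAAAAAAAAAAAAA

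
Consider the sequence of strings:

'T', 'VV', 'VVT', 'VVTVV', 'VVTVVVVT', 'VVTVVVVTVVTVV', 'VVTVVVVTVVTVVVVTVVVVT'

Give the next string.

From term 3 onward, concatenate the last term with the second-to-last: VV·T = VVT, VVT·VV = VVTVV, …
So term 8 is VVTVVVVTVVTVVVVTVVVVT·VVTVVVVTVVTVV.

VVTVVVVTVVTVVVVTVVVVTVVTVVVVTVVTVV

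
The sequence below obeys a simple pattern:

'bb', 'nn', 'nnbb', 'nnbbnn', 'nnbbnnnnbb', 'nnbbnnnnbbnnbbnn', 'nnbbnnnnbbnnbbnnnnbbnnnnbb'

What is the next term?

From term 3 onward, concatenate the last term with the second-to-last: nn·bb = nnbb, nnbb·nn = nnbbnn, …
The next term joins nnbbnnnnbbnnbbnnnnbbnnnnbb and nnbbnnnnbbnnbbnn.

nnbbnnnnbbnnbbnnnnbbnnnnbbnnbbnnnnbbnnbbnn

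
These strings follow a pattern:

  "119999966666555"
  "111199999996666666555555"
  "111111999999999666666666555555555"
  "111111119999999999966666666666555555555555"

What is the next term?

The n-th term is 2n 1's then 2n+3 9's then 2n+3 6's then 3n 5's (n = 1, 2, …).
At n = 5 the blocks have lengths 10, 13, 13, 15.

111111111199999999999996666666666666555555555555555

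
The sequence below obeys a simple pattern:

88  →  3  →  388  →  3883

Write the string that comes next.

3883388

Each term (from the third on) is the previous term followed by the one before it: term 3 = 3·88 = 388.
So term 5 is 3883·388.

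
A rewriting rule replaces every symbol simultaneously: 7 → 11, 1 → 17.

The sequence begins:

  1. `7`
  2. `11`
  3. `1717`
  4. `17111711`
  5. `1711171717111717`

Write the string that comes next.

17111717171117111711171717111711

Applying the rule to each of the 16 symbols of 1711171717111717 gives the pieces 17 11 17 17 17 11 17 11 17 11 17 17 17 11 17 11, which concatenate to the answer.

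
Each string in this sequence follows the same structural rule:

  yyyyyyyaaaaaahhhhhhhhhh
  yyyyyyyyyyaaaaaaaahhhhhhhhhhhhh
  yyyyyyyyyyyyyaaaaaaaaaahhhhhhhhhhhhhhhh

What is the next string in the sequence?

The n-th term is 3n-2 y's then 2n a's then 3n+1 h's, where the shown terms are n = 3, 4, 5.
Setting n = 6 gives 16, 12, 19 characters in each block.

yyyyyyyyyyyyyyyyaaaaaaaaaaaahhhhhhhhhhhhhhhhhhh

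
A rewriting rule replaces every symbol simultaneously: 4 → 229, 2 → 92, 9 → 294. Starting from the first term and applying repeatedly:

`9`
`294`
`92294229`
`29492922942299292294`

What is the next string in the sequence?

φ(29492922942299292294) expands symbol-by-symbol to 92 294 229 294 92 294 92 92 294 229 92 92 294 294 92 294 92 92 294 229; joining the 20 pieces gives the next term.

922942292949229492922942299292294294922949292294229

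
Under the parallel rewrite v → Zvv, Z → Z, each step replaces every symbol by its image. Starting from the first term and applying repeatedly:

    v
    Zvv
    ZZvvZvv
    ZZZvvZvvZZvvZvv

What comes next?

Applying the rule to each of the 15 symbols of ZZZvvZvvZZvvZvv gives the pieces Z Z Z Zvv Zvv Z Zvv Zvv Z Z Zvv Zvv Z Zvv Zvv, which concatenate to the answer.

ZZZZvvZvvZZvvZvvZZZvvZvvZZvvZvv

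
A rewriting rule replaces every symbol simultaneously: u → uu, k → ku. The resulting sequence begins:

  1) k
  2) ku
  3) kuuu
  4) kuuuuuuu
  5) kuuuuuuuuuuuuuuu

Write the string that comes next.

φ(kuuuuuuuuuuuuuuu) expands symbol-by-symbol to ku uu uu uu uu uu uu uu uu uu uu uu uu uu uu uu; joining the 16 pieces gives the next term.

kuuuuuuuuuuuuuuuuuuuuuuuuuuuuuuu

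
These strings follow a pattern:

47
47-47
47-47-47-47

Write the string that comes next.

Each string is two copies of the previous one joined by '-'.
One more doubling of 47-47-47-47 gives the answer.

47-47-47-47-47-47-47-47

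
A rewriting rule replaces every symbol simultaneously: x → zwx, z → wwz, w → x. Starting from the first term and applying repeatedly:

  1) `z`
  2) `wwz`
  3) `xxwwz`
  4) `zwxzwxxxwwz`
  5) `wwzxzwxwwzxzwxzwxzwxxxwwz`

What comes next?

Rewriting the 25 symbols of wwzxzwxwwzxzwxzwxzwxxxwwz one by one yields x x wwz zwx wwz x zwx x x wwz zwx wwz x zwx wwz x zwx wwz x zwx zwx zwx x x wwz; concatenated:

xxwwzzwxwwzxzwxxxwwzzwxwwzxzwxwwzxzwxwwzxzwxzwxzwxxxwwz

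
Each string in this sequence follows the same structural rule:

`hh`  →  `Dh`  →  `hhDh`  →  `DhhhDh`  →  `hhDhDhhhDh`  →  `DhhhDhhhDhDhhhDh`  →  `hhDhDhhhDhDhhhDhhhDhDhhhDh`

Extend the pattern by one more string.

DhhhDhhhDhDhhhDhhhDhDhhhDhDhhhDhhhDhDhhhDh

This is a Fibonacci-style word recurrence s(k) = s(k−2)·s(k−1): e.g. hh·Dh = hhDh.
So term 8 is DhhhDhhhDhDhhhDh·hhDhDhhhDhDhhhDhhhDhDhhhDh.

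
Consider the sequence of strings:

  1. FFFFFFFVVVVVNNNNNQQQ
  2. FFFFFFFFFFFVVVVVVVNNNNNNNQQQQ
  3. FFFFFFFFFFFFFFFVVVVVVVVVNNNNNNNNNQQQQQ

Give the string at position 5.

FFFFFFFFFFFFFFFFFFFFFFFVVVVVVVVVVVVVNNNNNNNNNNNNNQQQQQQQ

Each string has the form F^{4n+3} V^{2n+3} N^{2n+3} Q^{n+2} (n = 1, 2, …).
For term 5, n = 5, so the run lengths are 23, 13, 13, 7.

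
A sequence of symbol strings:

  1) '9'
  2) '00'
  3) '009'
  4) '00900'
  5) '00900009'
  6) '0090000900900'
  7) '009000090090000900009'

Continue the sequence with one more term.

This is a Fibonacci-style word recurrence s(k) = s(k−1)·s(k−2): e.g. 00·9 = 009.
So term 8 is 009000090090000900009·0090000900900.

0090000900900009000090090000900900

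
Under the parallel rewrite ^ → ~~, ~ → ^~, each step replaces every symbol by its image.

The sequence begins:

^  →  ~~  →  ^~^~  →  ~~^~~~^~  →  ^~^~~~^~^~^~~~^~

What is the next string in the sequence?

Rewriting the 16 symbols of ^~^~~~^~^~^~~~^~ one by one yields ~~ ^~ ~~ ^~ ^~ ^~ ~~ ^~ ~~ ^~ ~~ ^~ ^~ ^~ ~~ ^~; concatenated:

~~^~~~^~^~^~~~^~~~^~~~^~^~^~~~^~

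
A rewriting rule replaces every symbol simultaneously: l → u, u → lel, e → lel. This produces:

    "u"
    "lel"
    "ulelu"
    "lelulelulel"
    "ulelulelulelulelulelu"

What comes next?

Replace each of the 21 characters of ulelulelulelulelulelu in place — lel u lel u lel u lel u lel u lel u lel u lel u lel u lel u lel — and concatenate.

lelulelulelulelulelulelulelulelulelulelulel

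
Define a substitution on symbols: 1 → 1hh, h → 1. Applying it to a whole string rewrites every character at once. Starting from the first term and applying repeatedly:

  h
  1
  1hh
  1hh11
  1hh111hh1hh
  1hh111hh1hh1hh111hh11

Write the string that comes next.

1hh111hh1hh1hh111hh111hh111hh1hh1hh111hh1hh

φ(1hh111hh1hh1hh111hh11) expands symbol-by-symbol to 1hh 1 1 1hh 1hh 1hh 1 1 1hh 1 1 1hh 1 1 1hh 1hh 1hh 1 1 1hh 1hh; joining the 21 pieces gives the next term.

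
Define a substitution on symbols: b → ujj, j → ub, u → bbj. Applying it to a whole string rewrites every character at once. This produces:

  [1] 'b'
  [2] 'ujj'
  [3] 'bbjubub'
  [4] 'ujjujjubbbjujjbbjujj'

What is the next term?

bbjububbbjububbbjujjujjujjubbbjububujjujjubbbjubub

Replace each of the 20 characters of ujjujjubbbjujjbbjujj in place — bbj ub ub bbj ub ub bbj ujj ujj ujj ub bbj ub ub ujj ujj ub bbj ub ub — and concatenate.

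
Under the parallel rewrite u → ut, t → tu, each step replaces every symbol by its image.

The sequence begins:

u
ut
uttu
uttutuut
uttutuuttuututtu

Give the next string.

Replace each of the 16 characters of uttutuuttuututtu in place — ut tu tu ut tu ut ut tu tu ut ut tu ut tu tu ut — and concatenate.

uttutuuttuututtutuututtuuttutuut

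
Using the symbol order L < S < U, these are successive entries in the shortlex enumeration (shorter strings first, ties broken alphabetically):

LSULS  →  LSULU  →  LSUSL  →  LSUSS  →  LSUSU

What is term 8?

Stepping forward 3 times from LSUSU: LSUSU → LSUUL → LSUUS, then the target.

LSUUU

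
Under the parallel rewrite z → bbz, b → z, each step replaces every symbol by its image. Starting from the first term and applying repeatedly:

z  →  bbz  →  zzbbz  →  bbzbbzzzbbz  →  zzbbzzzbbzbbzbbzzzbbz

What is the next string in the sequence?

Rewriting the 21 symbols of zzbbzzzbbzbbzbbzzzbbz one by one yields bbz bbz z z bbz bbz bbz z z bbz z z bbz z z bbz bbz bbz z z bbz; concatenated:

bbzbbzzzbbzbbzbbzzzbbzzzbbzzzbbzbbzbbzzzbbz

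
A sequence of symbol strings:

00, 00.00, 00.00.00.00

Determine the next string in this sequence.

00.00.00.00.00.00.00.00

Each string is two copies of the previous one joined by '.'.
One more doubling of 00.00.00.00 gives the answer.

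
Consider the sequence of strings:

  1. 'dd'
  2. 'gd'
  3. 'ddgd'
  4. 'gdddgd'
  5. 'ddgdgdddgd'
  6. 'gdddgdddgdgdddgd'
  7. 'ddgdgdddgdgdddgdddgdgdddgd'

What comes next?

This is a Fibonacci-style word recurrence s(k) = s(k−2)·s(k−1): e.g. dd·gd = ddgd.
The next term joins gdddgdddgdgdddgd and ddgdgdddgdgdddgdddgdgdddgd.

gdddgdddgdgdddgdddgdgdddgdgdddgdddgdgdddgd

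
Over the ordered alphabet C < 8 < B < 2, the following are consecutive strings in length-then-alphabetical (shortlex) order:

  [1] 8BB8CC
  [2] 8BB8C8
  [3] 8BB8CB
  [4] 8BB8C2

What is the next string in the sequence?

The successor of 8BB8C2 increments the rightmost position that isn't already 2 and resets every position after it to C.

8BB88C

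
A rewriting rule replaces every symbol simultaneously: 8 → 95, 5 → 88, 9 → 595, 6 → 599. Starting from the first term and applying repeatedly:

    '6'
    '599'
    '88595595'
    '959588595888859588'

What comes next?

Applying the rule to each of the 18 symbols of 959588595888859588 gives the pieces 595 88 595 88 95 95 88 595 88 95 95 95 95 88 595 88 95 95, which concatenate to the answer.

5958859588959588595889595959588595889595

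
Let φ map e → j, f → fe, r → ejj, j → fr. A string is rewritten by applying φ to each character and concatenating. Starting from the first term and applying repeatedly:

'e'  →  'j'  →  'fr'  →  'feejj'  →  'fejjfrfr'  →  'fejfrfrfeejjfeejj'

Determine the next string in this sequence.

fejfrfeejjfeejjfejjfrfrfejjfrfr

Applying the rule to each of the 17 symbols of fejfrfrfeejjfeejj gives the pieces fe j fr fe ejj fe ejj fe j j fr fr fe j j fr fr, which concatenate to the answer.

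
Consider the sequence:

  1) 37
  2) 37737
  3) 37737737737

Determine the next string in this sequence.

Every step duplicates the string with '7' between the halves.
Doubling 37737737737 with '7' between the halves:

37737737737737737737737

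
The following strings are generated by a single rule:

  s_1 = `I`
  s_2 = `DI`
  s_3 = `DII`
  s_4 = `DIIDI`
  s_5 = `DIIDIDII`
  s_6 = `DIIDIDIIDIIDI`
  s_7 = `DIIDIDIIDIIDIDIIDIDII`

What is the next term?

DIIDIDIIDIIDIDIIDIDIIDIIDIDIIDIIDI

From term 3 onward, concatenate the last term with the second-to-last: DI·I = DII, DII·DI = DIIDI, …
Continuing: DIIDIDIIDIIDIDIIDIDII · DIIDIDIIDIIDI gives term 8.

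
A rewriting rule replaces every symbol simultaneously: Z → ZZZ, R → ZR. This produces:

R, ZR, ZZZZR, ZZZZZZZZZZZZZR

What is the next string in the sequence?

Applying the rule to each of the 14 symbols of ZZZZZZZZZZZZZR gives the pieces ZZZ ZZZ ZZZ ZZZ ZZZ ZZZ ZZZ ZZZ ZZZ ZZZ ZZZ ZZZ ZZZ ZR, which concatenate to the answer.

ZZZZZZZZZZZZZZZZZZZZZZZZZZZZZZZZZZZZZZZZR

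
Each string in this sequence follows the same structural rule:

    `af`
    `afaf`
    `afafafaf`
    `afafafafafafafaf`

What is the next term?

Each string is two copies of the previous one concatenated.
Doubling afafafafafafafaf:

afafafafafafafafafafafafafafafaf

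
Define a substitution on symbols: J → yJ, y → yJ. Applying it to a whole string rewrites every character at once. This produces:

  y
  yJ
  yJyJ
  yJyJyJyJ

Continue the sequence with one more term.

Expanding yJyJyJyJ: y→yJ, J→yJ, y→yJ, J→yJ, y→yJ, J→yJ, y→yJ, J→yJ. Concatenated: yJ yJ yJ yJ yJ yJ yJ yJ.

yJyJyJyJyJyJyJyJ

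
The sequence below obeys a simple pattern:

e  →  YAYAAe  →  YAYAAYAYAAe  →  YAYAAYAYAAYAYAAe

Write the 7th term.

Every step adds YAYAA at the front: s(k+1) = YAYAA·s(k).
From YAYAAYAYAAYAYAAe, 3 further steps: YAYAAYAYAAYAYAAe → YAYAAYAYAAYAYAAYAYAAe → YAYAAYAYAAYAYAAYAYAAYAYAAe → (answer).

YAYAAYAYAAYAYAAYAYAAYAYAAYAYAAe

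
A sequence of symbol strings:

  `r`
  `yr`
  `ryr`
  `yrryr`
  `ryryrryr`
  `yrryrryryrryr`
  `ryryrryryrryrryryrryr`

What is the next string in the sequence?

yrryrryryrryrryryrryryrryrryryrryr

From term 3 onward, concatenate the second-to-last term with the last: r·yr = ryr, yr·ryr = yrryr, …
Continuing: yrryrryryrryr · ryryrryryrryrryryrryr gives term 8.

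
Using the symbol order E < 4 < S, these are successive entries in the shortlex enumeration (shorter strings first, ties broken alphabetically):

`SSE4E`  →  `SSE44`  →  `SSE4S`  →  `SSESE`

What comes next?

Treat SSESE as a base-3 numeral over the given alphabet and add one, carrying through any trailing S's.

SSES4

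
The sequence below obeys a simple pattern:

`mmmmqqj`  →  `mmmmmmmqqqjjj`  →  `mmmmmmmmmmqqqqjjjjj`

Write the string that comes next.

mmmmmmmmmmmmmqqqqqjjjjjjj

Reading off run lengths: m runs 4, 7, 10; q runs 2, 3, 4; j runs 1, 3, 5 — each is linear in n (n = 1, 2, …).
Setting n = 4 gives 13, 5, 7 characters in each block.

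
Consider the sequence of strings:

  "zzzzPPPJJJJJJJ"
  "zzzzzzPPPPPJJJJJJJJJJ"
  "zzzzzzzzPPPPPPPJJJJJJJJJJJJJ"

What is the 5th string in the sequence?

zzzzzzzzzzzzPPPPPPPPPPPJJJJJJJJJJJJJJJJJJJ

The n-th term is 2n z's then 2n-1 P's then 3n+1 J's, where the shown terms are n = 2, 3, 4.
For term 5, n = 6, so the run lengths are 12, 11, 19.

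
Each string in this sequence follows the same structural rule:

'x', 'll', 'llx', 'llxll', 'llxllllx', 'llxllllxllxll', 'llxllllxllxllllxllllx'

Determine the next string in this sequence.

llxllllxllxllllxllllxllxllllxllxll

This is a Fibonacci-style word recurrence s(k) = s(k−1)·s(k−2): e.g. ll·x = llx.
The next term joins llxllllxllxllllxllllx and llxllllxllxll.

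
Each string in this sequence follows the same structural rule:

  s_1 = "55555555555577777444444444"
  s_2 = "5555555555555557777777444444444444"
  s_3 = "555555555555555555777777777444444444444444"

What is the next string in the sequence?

The n-th term is 3n+3 5's then 2n-1 7's then 3n 4's, where the shown terms are n = 3, 4, 5.
For the next term, n = 6, so the run lengths are 21, 11, 18.

55555555555555555555577777777777444444444444444444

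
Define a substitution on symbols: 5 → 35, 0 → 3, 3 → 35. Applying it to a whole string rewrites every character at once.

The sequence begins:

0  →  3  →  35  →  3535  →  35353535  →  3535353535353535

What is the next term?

35353535353535353535353535353535

Applying the rule to each of the 16 symbols of 3535353535353535 gives the pieces 35 35 35 35 35 35 35 35 35 35 35 35 35 35 35 35, which concatenate to the answer.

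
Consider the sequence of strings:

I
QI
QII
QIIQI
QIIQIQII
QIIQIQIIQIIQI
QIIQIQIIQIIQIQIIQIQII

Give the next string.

Each term (from the third on) is the previous term followed by the one before it: term 3 = QI·I = QII.
Continuing: QIIQIQIIQIIQIQIIQIQII · QIIQIQIIQIIQI gives term 8.

QIIQIQIIQIIQIQIIQIQIIQIIQIQIIQIIQI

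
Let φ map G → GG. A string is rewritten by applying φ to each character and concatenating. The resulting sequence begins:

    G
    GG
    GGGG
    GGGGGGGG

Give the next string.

Expanding GGGGGGGG: G→GG, G→GG, G→GG, G→GG, G→GG, G→GG, G→GG, G→GG. Concatenated: GG GG GG GG GG GG GG GG.

GGGGGGGGGGGGGGGG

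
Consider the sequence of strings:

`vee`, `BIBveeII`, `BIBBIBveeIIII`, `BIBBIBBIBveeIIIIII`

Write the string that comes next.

Every step adds BIB to the front and II to the end of the previous string.
So the next term is BIB·BIBBIBBIBveeIIIIII·II.

BIBBIBBIBBIBveeIIIIIIII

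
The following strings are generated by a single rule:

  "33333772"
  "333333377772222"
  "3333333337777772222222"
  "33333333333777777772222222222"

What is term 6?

Each string has the form 3^{2n+3} 7^{2n} 2^{3n-2} (n = 1, 2, …).
Setting n = 6 gives 15, 12, 16 characters in each block.

3333333333333337777777777772222222222222222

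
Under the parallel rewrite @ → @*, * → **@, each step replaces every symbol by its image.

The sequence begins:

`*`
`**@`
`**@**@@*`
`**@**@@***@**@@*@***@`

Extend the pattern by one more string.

Applying the rule to each of the 21 symbols of **@**@@***@**@@*@***@ gives the pieces **@ **@ @* **@ **@ @* @* **@ **@ **@ @* **@ **@ @* @* **@ @* **@ **@ **@ @*, which concatenate to the answer.

**@**@@***@**@@*@***@**@**@@***@**@@*@***@@***@**@**@@*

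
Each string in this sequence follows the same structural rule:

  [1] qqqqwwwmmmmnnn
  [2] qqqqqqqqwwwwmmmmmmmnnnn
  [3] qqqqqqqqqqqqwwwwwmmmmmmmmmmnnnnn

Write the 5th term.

qqqqqqqqqqqqqqqqqqqqwwwwwwwmmmmmmmmmmmmmmmmnnnnnnn

Term n consists of 4n q's, followed by n+2 w's, followed by 3n+1 m's, followed by n+2 n's (n = 1, 2, …).
For term 5, n = 5, so the run lengths are 20, 7, 16, 7.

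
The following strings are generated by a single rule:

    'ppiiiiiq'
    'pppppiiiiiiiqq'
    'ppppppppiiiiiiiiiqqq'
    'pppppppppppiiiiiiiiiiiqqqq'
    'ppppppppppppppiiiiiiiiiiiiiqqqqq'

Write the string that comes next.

The n-th term is 3n-1 p's then 2n+3 i's then n q's (n = 1, 2, …).
For the next term, n = 6, so the run lengths are 17, 15, 6.

pppppppppppppppppiiiiiiiiiiiiiiiqqqqqq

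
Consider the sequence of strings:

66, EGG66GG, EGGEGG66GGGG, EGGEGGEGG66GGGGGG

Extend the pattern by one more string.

s(k+1) = EGG·s(k)·GG, so each term gains EGG as a prefix and GG as a suffix.
Applying this once more to EGGEGGEGG66GGGGGG:

EGGEGGEGGEGG66GGGGGGGG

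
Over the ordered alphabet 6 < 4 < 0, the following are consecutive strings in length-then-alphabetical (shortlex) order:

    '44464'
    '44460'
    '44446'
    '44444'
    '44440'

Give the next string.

The successor of 44440 increments the rightmost position that isn't already 0 and resets every position after it to 6.

44406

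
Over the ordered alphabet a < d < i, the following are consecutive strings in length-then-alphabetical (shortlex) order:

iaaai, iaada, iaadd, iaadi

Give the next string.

iaaia

Find the rightmost character of iaadi below i, bump it to the next letter, and reset everything to its right to a.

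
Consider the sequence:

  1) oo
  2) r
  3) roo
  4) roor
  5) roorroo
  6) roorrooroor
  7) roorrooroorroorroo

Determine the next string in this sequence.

roorrooroorroorrooroorrooroor

Each term (from the third on) is the previous term followed by the one before it: term 3 = r·oo = roo.
Continuing: roorrooroorroorroo · roorrooroor gives term 8.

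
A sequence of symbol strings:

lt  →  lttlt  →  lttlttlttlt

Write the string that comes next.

lttlttlttlttlttlttlttlt

Every step duplicates the string with 't' between the halves.
So the next term is two copies of lttlttlttlt with 't' between the halves.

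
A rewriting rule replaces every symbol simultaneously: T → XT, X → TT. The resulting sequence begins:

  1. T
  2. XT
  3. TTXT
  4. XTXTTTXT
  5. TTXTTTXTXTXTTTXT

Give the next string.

Rewriting the 16 symbols of TTXTTTXTXTXTTTXT one by one yields XT XT TT XT XT XT TT XT TT XT TT XT XT XT TT XT; concatenated:

XTXTTTXTXTXTTTXTTTXTTTXTXTXTTTXT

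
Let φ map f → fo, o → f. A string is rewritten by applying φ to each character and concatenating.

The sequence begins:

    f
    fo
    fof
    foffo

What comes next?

foffofof

Rewriting each symbol of foffo: f→fo, o→f, f→fo, f→fo, o→f, which concatenates to fo f fo fo f.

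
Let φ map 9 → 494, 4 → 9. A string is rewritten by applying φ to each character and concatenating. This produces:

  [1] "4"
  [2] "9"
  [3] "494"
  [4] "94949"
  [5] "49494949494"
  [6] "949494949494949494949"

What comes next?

Applying the rule to each of the 21 symbols of 949494949494949494949 gives the pieces 494 9 494 9 494 9 494 9 494 9 494 9 494 9 494 9 494 9 494 9 494, which concatenate to the answer.

4949494949494949494949494949494949494949494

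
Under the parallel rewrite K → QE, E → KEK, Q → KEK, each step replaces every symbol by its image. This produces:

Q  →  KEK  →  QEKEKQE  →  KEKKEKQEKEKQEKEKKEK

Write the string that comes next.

Rewriting the 19 symbols of KEKKEKQEKEKQEKEKKEK one by one yields QE KEK QE QE KEK QE KEK KEK QE KEK QE KEK KEK QE KEK QE QE KEK QE; concatenated:

QEKEKQEQEKEKQEKEKKEKQEKEKQEKEKKEKQEKEKQEQEKEKQE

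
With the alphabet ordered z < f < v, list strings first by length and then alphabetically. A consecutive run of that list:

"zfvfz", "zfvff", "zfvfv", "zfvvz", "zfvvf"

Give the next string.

zfvvv

The successor of zfvvf increments the rightmost position that isn't already v and resets every position after it to z.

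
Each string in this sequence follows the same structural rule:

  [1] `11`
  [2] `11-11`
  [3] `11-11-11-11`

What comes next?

Each string is two copies of the previous one joined by '-'.
So the next term is two copies of 11-11-11-11 with '-' between the halves.

11-11-11-11-11-11-11-11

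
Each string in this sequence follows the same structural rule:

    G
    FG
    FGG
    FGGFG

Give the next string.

FGGFGFGG

Each term (from the third on) is the previous term followed by the one before it: term 3 = FG·G = FGG.
The next term joins FGGFG and FGG.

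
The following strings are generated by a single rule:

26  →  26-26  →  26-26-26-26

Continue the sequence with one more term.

Each string is two copies of the previous one joined by '-'.
Doubling 26-26-26-26 with '-' between the halves:

26-26-26-26-26-26-26-26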